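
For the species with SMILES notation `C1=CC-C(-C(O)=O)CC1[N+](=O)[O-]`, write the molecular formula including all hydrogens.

Heavy atoms from the SMILES: 7 C, 1 N, 4 O.
Implicit hydrogens by atom environment:
  4 × C: 1 H each → 4
  2 × C: 2 H each → 4
  2 × O: no H
  1 × C: no H
  1 × N (charge +1): no H
  1 × O: 1 H
  1 × O (charge -1): no H
  Total hydrogens = 9.
Molecular formula: C7H9NO4

C7H9NO4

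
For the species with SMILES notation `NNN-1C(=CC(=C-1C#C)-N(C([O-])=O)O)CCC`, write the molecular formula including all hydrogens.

Heavy atoms from the SMILES: 10 C, 4 N, 3 O.
Implicit hydrogens by atom environment:
  3 × C (aromatic): no H
  2 × C: 2 H each → 4
  2 × C: no H
  1 × C: 3 H
  1 × C (aromatic): 1 H
  1 × C: 1 H
  1 × N: 2 H
  1 × N: 1 H
  1 × N (aromatic): no H
  1 × N: no H
  1 × O: 1 H
  1 × O: no H
  1 × O (charge -1): no H
  Total hydrogens = 13.
Net charge -1.
Molecular formula: C10H13N4O3-

C10H13N4O3-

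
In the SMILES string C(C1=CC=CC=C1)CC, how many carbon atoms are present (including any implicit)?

9

The symbol for carbon appears 9 times in the SMILES.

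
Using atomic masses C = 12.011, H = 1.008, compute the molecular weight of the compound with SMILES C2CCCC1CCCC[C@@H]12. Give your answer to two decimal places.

138.25

Molecular formula: C10H18.
M = 10×12.011 + 18×1.008 = 138.25 g/mol.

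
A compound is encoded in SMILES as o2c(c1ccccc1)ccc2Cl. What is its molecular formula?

Heavy atoms from the SMILES: 10 C, 1 Cl, 1 O.
Implicit hydrogens by atom environment:
  7 × C (aromatic): 1 H each → 7
  3 × C (aromatic): no H
  1 × Cl: no H
  1 × O (aromatic): no H
  Total hydrogens = 7.
Molecular formula: C10H7ClO

C10H7ClO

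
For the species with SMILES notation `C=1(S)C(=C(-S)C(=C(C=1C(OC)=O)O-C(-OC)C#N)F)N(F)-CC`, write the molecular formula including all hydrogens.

Heavy atoms from the SMILES: 13 C, 2 F, 2 N, 4 O, 2 S.
Implicit hydrogens by atom environment:
  6 × C (aromatic): no H
  4 × O: no H
  3 × C: 3 H each → 9
  2 × C: no H
  2 × F: no H
  2 × N: no H
  2 × S: 1 H each → 2
  1 × C: 2 H
  1 × C: 1 H
  Total hydrogens = 14.
Molecular formula: C13H14F2N2O4S2

C13H14F2N2O4S2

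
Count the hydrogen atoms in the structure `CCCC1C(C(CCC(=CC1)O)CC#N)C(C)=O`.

Hydrogens are implicit in SMILES; fill each atom to its normal valence:
  6 × C: 2 H each → 12
  4 × C: 1 H each → 4
  3 × C: no H
  2 × C: 3 H each → 6
  1 × N: no H
  1 × O: 1 H
  1 × O: no H
  Total hydrogens = 23.

23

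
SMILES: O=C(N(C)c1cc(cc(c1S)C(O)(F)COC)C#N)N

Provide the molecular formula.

C12H14FN3O3S

Heavy atoms from the SMILES: 12 C, 1 F, 3 N, 3 O, 1 S.
Implicit hydrogens by atom environment:
  4 × C (aromatic): no H
  3 × C: no H
  2 × C: 3 H each → 6
  2 × C (aromatic): 1 H each → 2
  2 × N: no H
  2 × O: no H
  1 × C: 2 H
  1 × F: no H
  1 × N: 2 H
  1 × O: 1 H
  1 × S: 1 H
  Total hydrogens = 14.
Molecular formula: C12H14FN3O3S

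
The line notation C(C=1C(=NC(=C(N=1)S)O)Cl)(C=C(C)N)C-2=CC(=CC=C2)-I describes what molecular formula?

C14H13ClIN3OS

Heavy atoms from the SMILES: 14 C, 1 Cl, 1 I, 3 N, 1 O, 1 S.
Implicit hydrogens by atom environment:
  6 × C (aromatic): no H
  4 × C (aromatic): 1 H each → 4
  2 × C: 1 H each → 2
  2 × N (aromatic): no H
  1 × C: 3 H
  1 × C: no H
  1 × Cl: no H
  1 × I: no H
  1 × N: 2 H
  1 × O: 1 H
  1 × S: 1 H
  Total hydrogens = 13.
Molecular formula: C14H13ClIN3OS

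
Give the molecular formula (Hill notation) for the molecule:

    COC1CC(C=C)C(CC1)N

Heavy atoms from the SMILES: 9 C, 1 N, 1 O.
Implicit hydrogens by atom environment:
  4 × C: 2 H each → 8
  4 × C: 1 H each → 4
  1 × C: 3 H
  1 × N: 2 H
  1 × O: no H
  Total hydrogens = 17.
Molecular formula: C9H17NO

C9H17NO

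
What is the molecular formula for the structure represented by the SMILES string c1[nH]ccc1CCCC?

Heavy atoms from the SMILES: 8 C, 1 N.
Implicit hydrogens by atom environment:
  3 × C: 2 H each → 6
  3 × C (aromatic): 1 H each → 3
  1 × C: 3 H
  1 × C (aromatic): no H
  1 × N (aromatic): 1 H
  Total hydrogens = 13.
Molecular formula: C8H13N

C8H13N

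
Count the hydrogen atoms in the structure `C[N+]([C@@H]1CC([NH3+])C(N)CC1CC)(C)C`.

27

Hydrogens are implicit in SMILES; fill each atom to its normal valence:
  4 × C: 3 H each → 12
  4 × C: 1 H each → 4
  3 × C: 2 H each → 6
  1 × N (charge +1): 3 H
  1 × N: 2 H
  1 × N (charge +1): no H
  Total hydrogens = 27.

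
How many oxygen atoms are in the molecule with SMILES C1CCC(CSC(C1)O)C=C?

1

The symbol for oxygen appears 1 time in the SMILES.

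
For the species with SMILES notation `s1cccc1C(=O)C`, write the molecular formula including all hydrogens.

C6H6OS

Heavy atoms from the SMILES: 6 C, 1 O, 1 S.
Implicit hydrogens by atom environment:
  3 × C (aromatic): 1 H each → 3
  1 × C: 3 H
  1 × C (aromatic): no H
  1 × C: no H
  1 × O: no H
  1 × S (aromatic): no H
  Total hydrogens = 6.
Molecular formula: C6H6OS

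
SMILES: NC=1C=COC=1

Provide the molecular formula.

C4H5NO

Heavy atoms from the SMILES: 4 C, 1 N, 1 O.
Implicit hydrogens by atom environment:
  3 × C (aromatic): 1 H each → 3
  1 × C (aromatic): no H
  1 × N: 2 H
  1 × O (aromatic): no H
  Total hydrogens = 5.
Molecular formula: C4H5NO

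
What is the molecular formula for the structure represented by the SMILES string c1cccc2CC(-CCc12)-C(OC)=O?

C12H14O2

Heavy atoms from the SMILES: 12 C, 2 O.
Implicit hydrogens by atom environment:
  4 × C (aromatic): 1 H each → 4
  3 × C: 2 H each → 6
  2 × C (aromatic): no H
  2 × O: no H
  1 × C: 3 H
  1 × C: 1 H
  1 × C: no H
  Total hydrogens = 14.
Molecular formula: C12H14O2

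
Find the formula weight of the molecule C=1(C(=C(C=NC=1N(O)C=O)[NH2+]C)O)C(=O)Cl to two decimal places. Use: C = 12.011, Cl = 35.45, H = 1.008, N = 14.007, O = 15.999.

246.63

Molecular formula: C8H9ClN3O4+.
M = 8×12.011 + 1×35.45 + 9×1.008 + 3×14.007 + 4×15.999 = 246.63 g/mol.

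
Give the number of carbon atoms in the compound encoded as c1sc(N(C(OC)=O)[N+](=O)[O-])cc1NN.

6

The symbol for carbon appears 6 times in the SMILES. Lowercase c denotes aromatic carbon and counts toward C.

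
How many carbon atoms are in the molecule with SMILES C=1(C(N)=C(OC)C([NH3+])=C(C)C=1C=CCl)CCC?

The symbol for carbon appears 13 times in the SMILES. (Cl is a single chlorine, not C + l.)

13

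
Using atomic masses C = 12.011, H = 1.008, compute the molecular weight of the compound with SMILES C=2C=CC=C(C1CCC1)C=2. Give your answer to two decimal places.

Molecular formula: C10H12.
M = 10×12.011 + 12×1.008 = 132.21 g/mol.

132.21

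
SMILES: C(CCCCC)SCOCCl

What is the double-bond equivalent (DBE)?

0

Molecular formula from the SMILES: C8H17ClOS.
DoU = (2C + 2 + N − H − X)/2 = (2·8 + 2 + 0 − 17 − 1)/2 = 0/2 = 0.
(Structurally: 0 ring(s) + 0 π bond(s) = 0.)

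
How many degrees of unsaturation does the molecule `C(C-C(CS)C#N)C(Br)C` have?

2

Molecular formula from the SMILES: C7H12BrNS.
DoU = (2C + 2 + N − H − X)/2 = (2·7 + 2 + 1 − 12 − 1)/2 = 4/2 = 2.
(Structurally: 0 ring(s) + 2 π bond(s) = 2.)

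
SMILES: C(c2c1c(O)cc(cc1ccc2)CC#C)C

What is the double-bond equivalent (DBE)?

9

Molecular formula from the SMILES: C15H14O.
DoU = (2C + 2 + N − H − X)/2 = (2·15 + 2 + 0 − 14 − 0)/2 = 18/2 = 9.
(Structurally: 2 ring(s) + 7 π bond(s) = 9.)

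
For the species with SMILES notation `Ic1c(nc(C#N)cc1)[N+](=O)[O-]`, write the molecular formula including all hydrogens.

Heavy atoms from the SMILES: 6 C, 1 I, 3 N, 2 O.
Implicit hydrogens by atom environment:
  3 × C (aromatic): no H
  2 × C (aromatic): 1 H each → 2
  1 × C: no H
  1 × I: no H
  1 × N (aromatic): no H
  1 × N: no H
  1 × N (charge +1): no H
  1 × O: no H
  1 × O (charge -1): no H
  Total hydrogens = 2.
Molecular formula: C6H2IN3O2

C6H2IN3O2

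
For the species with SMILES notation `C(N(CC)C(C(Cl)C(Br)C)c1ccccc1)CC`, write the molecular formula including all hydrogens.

C15H23BrClN

Heavy atoms from the SMILES: 1 Br, 15 C, 1 Cl, 1 N.
Implicit hydrogens by atom environment:
  5 × C (aromatic): 1 H each → 5
  3 × C: 3 H each → 9
  3 × C: 2 H each → 6
  3 × C: 1 H each → 3
  1 × Br: no H
  1 × C (aromatic): no H
  1 × Cl: no H
  1 × N: no H
  Total hydrogens = 23.
Molecular formula: C15H23BrClN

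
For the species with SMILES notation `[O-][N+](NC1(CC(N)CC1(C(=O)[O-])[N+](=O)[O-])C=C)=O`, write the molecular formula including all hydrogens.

Heavy atoms from the SMILES: 8 C, 4 N, 6 O.
Implicit hydrogens by atom environment:
  3 × C: 2 H each → 6
  3 × C: no H
  3 × O: no H
  3 × O (charge -1): no H
  2 × C: 1 H each → 2
  2 × N (charge +1): no H
  1 × N: 2 H
  1 × N: 1 H
  Total hydrogens = 11.
Net charge -1.
Molecular formula: C8H11N4O6-

C8H11N4O6-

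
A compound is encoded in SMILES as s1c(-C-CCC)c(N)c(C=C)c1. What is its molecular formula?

Heavy atoms from the SMILES: 10 C, 1 N, 1 S.
Implicit hydrogens by atom environment:
  4 × C: 2 H each → 8
  3 × C (aromatic): no H
  1 × C: 3 H
  1 × C (aromatic): 1 H
  1 × C: 1 H
  1 × N: 2 H
  1 × S (aromatic): no H
  Total hydrogens = 15.
Molecular formula: C10H15NS

C10H15NS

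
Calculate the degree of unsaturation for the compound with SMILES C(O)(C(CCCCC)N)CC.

0

Molecular formula from the SMILES: C9H21NO.
DoU = (2C + 2 + N − H − X)/2 = (2·9 + 2 + 1 − 21 − 0)/2 = 0/2 = 0.
(Structurally: 0 ring(s) + 0 π bond(s) = 0.)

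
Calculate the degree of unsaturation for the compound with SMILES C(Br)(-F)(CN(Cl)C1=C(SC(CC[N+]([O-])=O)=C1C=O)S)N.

5

Molecular formula from the SMILES: C9H10BrClFN3O3S2.
DoU = (2C + 2 + N − H − X)/2 = (2·9 + 2 + 3 − 10 − 3)/2 = 10/2 = 5.
(Structurally: 1 ring(s) + 4 π bond(s) = 5.)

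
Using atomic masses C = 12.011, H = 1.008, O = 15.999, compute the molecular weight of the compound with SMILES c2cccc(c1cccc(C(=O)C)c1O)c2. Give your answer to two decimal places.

212.25

Molecular formula: C14H12O2.
M = 14×12.011 + 12×1.008 + 2×15.999 = 212.25 g/mol.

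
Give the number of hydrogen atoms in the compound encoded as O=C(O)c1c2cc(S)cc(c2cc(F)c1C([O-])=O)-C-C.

Hydrogens are implicit in SMILES; fill each atom to its normal valence:
  7 × C (aromatic): no H
  3 × C (aromatic): 1 H each → 3
  2 × C: no H
  2 × O: no H
  1 × C: 3 H
  1 × C: 2 H
  1 × F: no H
  1 × O: 1 H
  1 × O (charge -1): no H
  1 × S: 1 H
  Total hydrogens = 10.

10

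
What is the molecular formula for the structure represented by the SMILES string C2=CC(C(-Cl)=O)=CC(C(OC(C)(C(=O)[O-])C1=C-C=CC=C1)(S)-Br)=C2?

Heavy atoms from the SMILES: 1 Br, 17 C, 1 Cl, 4 O, 1 S.
Implicit hydrogens by atom environment:
  9 × C (aromatic): 1 H each → 9
  4 × C: no H
  3 × C (aromatic): no H
  3 × O: no H
  1 × Br: no H
  1 × C: 3 H
  1 × Cl: no H
  1 × O (charge -1): no H
  1 × S: 1 H
  Total hydrogens = 13.
Net charge -1.
Molecular formula: C17H13BrClO4S-

C17H13BrClO4S-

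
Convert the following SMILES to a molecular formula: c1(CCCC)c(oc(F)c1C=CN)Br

Heavy atoms from the SMILES: 1 Br, 10 C, 1 F, 1 N, 1 O.
Implicit hydrogens by atom environment:
  4 × C (aromatic): no H
  3 × C: 2 H each → 6
  2 × C: 1 H each → 2
  1 × Br: no H
  1 × C: 3 H
  1 × F: no H
  1 × N: 2 H
  1 × O (aromatic): no H
  Total hydrogens = 13.
Molecular formula: C10H13BrFNO

C10H13BrFNO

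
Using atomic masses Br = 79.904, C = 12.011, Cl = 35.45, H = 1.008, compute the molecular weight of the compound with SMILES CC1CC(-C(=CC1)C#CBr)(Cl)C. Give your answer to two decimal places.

Molecular formula: C10H12BrCl.
M = 1×79.904 + 10×12.011 + 1×35.45 + 12×1.008 = 247.56 g/mol.

247.56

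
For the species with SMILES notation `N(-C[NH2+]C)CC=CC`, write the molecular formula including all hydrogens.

C6H15N2+

Heavy atoms from the SMILES: 6 C, 2 N.
Implicit hydrogens by atom environment:
  2 × C: 3 H each → 6
  2 × C: 2 H each → 4
  2 × C: 1 H each → 2
  1 × N (charge +1): 2 H
  1 × N: 1 H
  Total hydrogens = 15.
Net charge +1.
Molecular formula: C6H15N2+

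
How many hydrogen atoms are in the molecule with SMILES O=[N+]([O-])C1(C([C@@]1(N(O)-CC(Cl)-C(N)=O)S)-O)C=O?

10

Hydrogens are implicit in SMILES; fill each atom to its normal valence:
  3 × C: 1 H each → 3
  3 × C: no H
  3 × O: no H
  2 × O: 1 H each → 2
  1 × C: 2 H
  1 × Cl: no H
  1 × N: 2 H
  1 × N: no H
  1 × N (charge +1): no H
  1 × O (charge -1): no H
  1 × S: 1 H
  Total hydrogens = 10.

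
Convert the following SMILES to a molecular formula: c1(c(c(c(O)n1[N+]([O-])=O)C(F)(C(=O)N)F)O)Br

C6H4BrF2N3O5

Heavy atoms from the SMILES: 1 Br, 6 C, 2 F, 3 N, 5 O.
Implicit hydrogens by atom environment:
  4 × C (aromatic): no H
  2 × C: no H
  2 × F: no H
  2 × O: 1 H each → 2
  2 × O: no H
  1 × Br: no H
  1 × N: 2 H
  1 × N (aromatic): no H
  1 × N (charge +1): no H
  1 × O (charge -1): no H
  Total hydrogens = 4.
Molecular formula: C6H4BrF2N3O5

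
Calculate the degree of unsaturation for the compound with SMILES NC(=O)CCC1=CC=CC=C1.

5

Molecular formula from the SMILES: C9H11NO.
DoU = (2C + 2 + N − H − X)/2 = (2·9 + 2 + 1 − 11 − 0)/2 = 10/2 = 5.
(Structurally: 1 ring(s) + 4 π bond(s) = 5.)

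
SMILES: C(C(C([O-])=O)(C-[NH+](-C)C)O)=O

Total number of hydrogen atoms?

11

Hydrogens are implicit in SMILES; fill each atom to its normal valence:
  2 × C: 3 H each → 6
  2 × C: no H
  2 × O: no H
  1 × C: 2 H
  1 × C: 1 H
  1 × N (charge +1): 1 H
  1 × O: 1 H
  1 × O (charge -1): no H
  Total hydrogens = 11.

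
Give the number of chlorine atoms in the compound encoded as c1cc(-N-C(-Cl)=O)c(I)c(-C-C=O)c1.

1

The symbol for chlorine appears 1 time in the SMILES.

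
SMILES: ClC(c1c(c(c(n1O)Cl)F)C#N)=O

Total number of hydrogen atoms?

1

Hydrogens are implicit in SMILES; fill each atom to its normal valence:
  4 × C (aromatic): no H
  2 × C: no H
  2 × Cl: no H
  1 × F: no H
  1 × N (aromatic): no H
  1 × N: no H
  1 × O: 1 H
  1 × O: no H
  Total hydrogens = 1.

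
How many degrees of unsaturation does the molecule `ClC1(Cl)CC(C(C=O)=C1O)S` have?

Molecular formula from the SMILES: C6H6Cl2O2S.
DoU = (2C + 2 + N − H − X)/2 = (2·6 + 2 + 0 − 6 − 2)/2 = 6/2 = 3.
(Structurally: 1 ring(s) + 2 π bond(s) = 3.)

3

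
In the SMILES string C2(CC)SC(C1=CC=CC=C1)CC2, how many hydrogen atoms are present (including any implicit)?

Hydrogens are implicit in SMILES; fill each atom to its normal valence:
  5 × C (aromatic): 1 H each → 5
  3 × C: 2 H each → 6
  2 × C: 1 H each → 2
  1 × C: 3 H
  1 × C (aromatic): no H
  1 × S: no H
  Total hydrogens = 16.

16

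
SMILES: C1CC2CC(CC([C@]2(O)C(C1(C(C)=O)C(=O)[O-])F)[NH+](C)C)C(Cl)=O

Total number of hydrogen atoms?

23

Hydrogens are implicit in SMILES; fill each atom to its normal valence:
  5 × C: no H
  4 × C: 2 H each → 8
  4 × C: 1 H each → 4
  3 × C: 3 H each → 9
  3 × O: no H
  1 × Cl: no H
  1 × F: no H
  1 × N (charge +1): 1 H
  1 × O: 1 H
  1 × O (charge -1): no H
  Total hydrogens = 23.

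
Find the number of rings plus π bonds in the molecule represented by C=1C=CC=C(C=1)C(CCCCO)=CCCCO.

5

Molecular formula from the SMILES: C15H22O2.
DoU = (2C + 2 + N − H − X)/2 = (2·15 + 2 + 0 − 22 − 0)/2 = 10/2 = 5.
(Structurally: 1 ring(s) + 4 π bond(s) = 5.)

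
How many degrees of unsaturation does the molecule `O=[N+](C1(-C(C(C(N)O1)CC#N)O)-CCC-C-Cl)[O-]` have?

4

Molecular formula from the SMILES: C10H16ClN3O4.
DoU = (2C + 2 + N − H − X)/2 = (2·10 + 2 + 3 − 16 − 1)/2 = 8/2 = 4.
(Structurally: 1 ring(s) + 3 π bond(s) = 4.)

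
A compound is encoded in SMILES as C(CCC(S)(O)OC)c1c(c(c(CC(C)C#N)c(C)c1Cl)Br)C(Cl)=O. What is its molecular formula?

C17H20BrCl2NO3S

Heavy atoms from the SMILES: 1 Br, 17 C, 2 Cl, 1 N, 3 O, 1 S.
Implicit hydrogens by atom environment:
  6 × C (aromatic): no H
  4 × C: 2 H each → 8
  3 × C: 3 H each → 9
  3 × C: no H
  2 × Cl: no H
  2 × O: no H
  1 × Br: no H
  1 × C: 1 H
  1 × N: no H
  1 × O: 1 H
  1 × S: 1 H
  Total hydrogens = 20.
Molecular formula: C17H20BrCl2NO3S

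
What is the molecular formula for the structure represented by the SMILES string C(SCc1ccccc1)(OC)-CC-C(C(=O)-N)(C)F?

Heavy atoms from the SMILES: 14 C, 1 F, 1 N, 2 O, 1 S.
Implicit hydrogens by atom environment:
  5 × C (aromatic): 1 H each → 5
  3 × C: 2 H each → 6
  2 × C: 3 H each → 6
  2 × C: no H
  2 × O: no H
  1 × C: 1 H
  1 × C (aromatic): no H
  1 × F: no H
  1 × N: 2 H
  1 × S: no H
  Total hydrogens = 20.
Molecular formula: C14H20FNO2S

C14H20FNO2S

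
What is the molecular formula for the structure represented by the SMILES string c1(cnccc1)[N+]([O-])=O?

C5H4N2O2

Heavy atoms from the SMILES: 5 C, 2 N, 2 O.
Implicit hydrogens by atom environment:
  4 × C (aromatic): 1 H each → 4
  1 × C (aromatic): no H
  1 × N (aromatic): no H
  1 × N (charge +1): no H
  1 × O: no H
  1 × O (charge -1): no H
  Total hydrogens = 4.
Molecular formula: C5H4N2O2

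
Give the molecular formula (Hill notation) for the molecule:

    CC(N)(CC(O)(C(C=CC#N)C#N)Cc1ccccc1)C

Heavy atoms from the SMILES: 17 C, 3 N, 1 O.
Implicit hydrogens by atom environment:
  5 × C (aromatic): 1 H each → 5
  4 × C: no H
  3 × C: 1 H each → 3
  2 × C: 3 H each → 6
  2 × C: 2 H each → 4
  2 × N: no H
  1 × C (aromatic): no H
  1 × N: 2 H
  1 × O: 1 H
  Total hydrogens = 21.
Molecular formula: C17H21N3O

C17H21N3O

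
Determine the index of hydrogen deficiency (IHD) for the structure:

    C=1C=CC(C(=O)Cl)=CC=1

5

Molecular formula from the SMILES: C7H5ClO.
DoU = (2C + 2 + N − H − X)/2 = (2·7 + 2 + 0 − 5 − 1)/2 = 10/2 = 5.
(Structurally: 1 ring(s) + 4 π bond(s) = 5.)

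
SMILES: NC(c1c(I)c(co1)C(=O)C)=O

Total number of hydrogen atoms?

Hydrogens are implicit in SMILES; fill each atom to its normal valence:
  3 × C (aromatic): no H
  2 × C: no H
  2 × O: no H
  1 × C: 3 H
  1 × C (aromatic): 1 H
  1 × I: no H
  1 × N: 2 H
  1 × O (aromatic): no H
  Total hydrogens = 6.

6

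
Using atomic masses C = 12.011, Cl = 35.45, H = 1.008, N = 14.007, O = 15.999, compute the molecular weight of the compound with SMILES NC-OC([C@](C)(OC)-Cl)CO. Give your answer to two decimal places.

Molecular formula: C6H14ClNO3.
M = 6×12.011 + 1×35.45 + 14×1.008 + 1×14.007 + 3×15.999 = 183.63 g/mol.

183.63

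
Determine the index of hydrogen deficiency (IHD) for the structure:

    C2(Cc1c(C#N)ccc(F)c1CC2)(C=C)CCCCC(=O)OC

Molecular formula from the SMILES: C19H22FNO2.
DoU = (2C + 2 + N − H − X)/2 = (2·19 + 2 + 1 − 22 − 1)/2 = 18/2 = 9.
(Structurally: 2 ring(s) + 7 π bond(s) = 9.)

9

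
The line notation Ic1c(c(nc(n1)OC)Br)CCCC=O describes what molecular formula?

C9H10BrIN2O2

Heavy atoms from the SMILES: 1 Br, 9 C, 1 I, 2 N, 2 O.
Implicit hydrogens by atom environment:
  4 × C (aromatic): no H
  3 × C: 2 H each → 6
  2 × N (aromatic): no H
  2 × O: no H
  1 × Br: no H
  1 × C: 3 H
  1 × C: 1 H
  1 × I: no H
  Total hydrogens = 10.
Molecular formula: C9H10BrIN2O2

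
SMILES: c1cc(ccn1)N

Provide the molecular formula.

Heavy atoms from the SMILES: 5 C, 2 N.
Implicit hydrogens by atom environment:
  4 × C (aromatic): 1 H each → 4
  1 × C (aromatic): no H
  1 × N: 2 H
  1 × N (aromatic): no H
  Total hydrogens = 6.
Molecular formula: C5H6N2

C5H6N2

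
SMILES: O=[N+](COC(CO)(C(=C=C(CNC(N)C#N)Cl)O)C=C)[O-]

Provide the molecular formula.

Heavy atoms from the SMILES: 11 C, 1 Cl, 4 N, 5 O.
Implicit hydrogens by atom environment:
  5 × C: no H
  4 × C: 2 H each → 8
  2 × C: 1 H each → 2
  2 × O: 1 H each → 2
  2 × O: no H
  1 × Cl: no H
  1 × N: 2 H
  1 × N: 1 H
  1 × N: no H
  1 × N (charge +1): no H
  1 × O (charge -1): no H
  Total hydrogens = 15.
Molecular formula: C11H15ClN4O5

C11H15ClN4O5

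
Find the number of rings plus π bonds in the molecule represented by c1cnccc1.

Molecular formula from the SMILES: C5H5N.
DoU = (2C + 2 + N − H − X)/2 = (2·5 + 2 + 1 − 5 − 0)/2 = 8/2 = 4.
(Structurally: 1 ring(s) + 3 π bond(s) = 4.)

4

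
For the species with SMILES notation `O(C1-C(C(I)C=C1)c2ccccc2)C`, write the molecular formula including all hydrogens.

C12H13IO

Heavy atoms from the SMILES: 12 C, 1 I, 1 O.
Implicit hydrogens by atom environment:
  5 × C: 1 H each → 5
  5 × C (aromatic): 1 H each → 5
  1 × C: 3 H
  1 × C (aromatic): no H
  1 × I: no H
  1 × O: no H
  Total hydrogens = 13.
Molecular formula: C12H13IO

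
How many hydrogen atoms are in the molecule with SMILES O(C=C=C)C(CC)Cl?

9

Hydrogens are implicit in SMILES; fill each atom to its normal valence:
  2 × C: 2 H each → 4
  2 × C: 1 H each → 2
  1 × C: 3 H
  1 × C: no H
  1 × Cl: no H
  1 × O: no H
  Total hydrogens = 9.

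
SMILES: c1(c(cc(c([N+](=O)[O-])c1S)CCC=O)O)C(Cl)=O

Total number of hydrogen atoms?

8

Hydrogens are implicit in SMILES; fill each atom to its normal valence:
  5 × C (aromatic): no H
  3 × O: no H
  2 × C: 2 H each → 4
  1 × C (aromatic): 1 H
  1 × C: 1 H
  1 × C: no H
  1 × Cl: no H
  1 × N (charge +1): no H
  1 × O: 1 H
  1 × O (charge -1): no H
  1 × S: 1 H
  Total hydrogens = 8.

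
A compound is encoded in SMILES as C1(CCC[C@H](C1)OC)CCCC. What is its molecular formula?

C11H22O

Heavy atoms from the SMILES: 11 C, 1 O.
Implicit hydrogens by atom environment:
  7 × C: 2 H each → 14
  2 × C: 3 H each → 6
  2 × C: 1 H each → 2
  1 × O: no H
  Total hydrogens = 22.
Molecular formula: C11H22O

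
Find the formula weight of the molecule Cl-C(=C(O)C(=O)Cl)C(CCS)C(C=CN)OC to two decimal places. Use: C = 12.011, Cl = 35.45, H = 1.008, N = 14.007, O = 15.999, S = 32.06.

300.19

Molecular formula: C10H15Cl2NO3S.
M = 10×12.011 + 2×35.45 + 15×1.008 + 1×14.007 + 3×15.999 + 1×32.06 = 300.19 g/mol.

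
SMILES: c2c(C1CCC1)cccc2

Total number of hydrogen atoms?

12

Hydrogens are implicit in SMILES; fill each atom to its normal valence:
  5 × C (aromatic): 1 H each → 5
  3 × C: 2 H each → 6
  1 × C: 1 H
  1 × C (aromatic): no H
  Total hydrogens = 12.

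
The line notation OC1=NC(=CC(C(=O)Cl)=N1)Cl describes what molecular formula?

Heavy atoms from the SMILES: 5 C, 2 Cl, 2 N, 2 O.
Implicit hydrogens by atom environment:
  3 × C (aromatic): no H
  2 × Cl: no H
  2 × N (aromatic): no H
  1 × C (aromatic): 1 H
  1 × C: no H
  1 × O: 1 H
  1 × O: no H
  Total hydrogens = 2.
Molecular formula: C5H2Cl2N2O2

C5H2Cl2N2O2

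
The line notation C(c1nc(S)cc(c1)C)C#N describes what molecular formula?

Heavy atoms from the SMILES: 8 C, 2 N, 1 S.
Implicit hydrogens by atom environment:
  3 × C (aromatic): no H
  2 × C (aromatic): 1 H each → 2
  1 × C: 3 H
  1 × C: 2 H
  1 × C: no H
  1 × N (aromatic): no H
  1 × N: no H
  1 × S: 1 H
  Total hydrogens = 8.
Molecular formula: C8H8N2S

C8H8N2S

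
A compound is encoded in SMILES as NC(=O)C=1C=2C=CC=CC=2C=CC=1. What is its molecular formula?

Heavy atoms from the SMILES: 11 C, 1 N, 1 O.
Implicit hydrogens by atom environment:
  7 × C (aromatic): 1 H each → 7
  3 × C (aromatic): no H
  1 × C: no H
  1 × N: 2 H
  1 × O: no H
  Total hydrogens = 9.
Molecular formula: C11H9NO

C11H9NO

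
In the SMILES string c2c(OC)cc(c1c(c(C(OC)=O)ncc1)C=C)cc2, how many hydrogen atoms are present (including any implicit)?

Hydrogens are implicit in SMILES; fill each atom to its normal valence:
  6 × C (aromatic): 1 H each → 6
  5 × C (aromatic): no H
  3 × O: no H
  2 × C: 3 H each → 6
  1 × C: 2 H
  1 × C: 1 H
  1 × C: no H
  1 × N (aromatic): no H
  Total hydrogens = 15.

15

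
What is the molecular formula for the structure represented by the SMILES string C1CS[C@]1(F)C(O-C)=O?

Heavy atoms from the SMILES: 5 C, 1 F, 2 O, 1 S.
Implicit hydrogens by atom environment:
  2 × C: 2 H each → 4
  2 × C: no H
  2 × O: no H
  1 × C: 3 H
  1 × F: no H
  1 × S: no H
  Total hydrogens = 7.
Molecular formula: C5H7FO2S

C5H7FO2S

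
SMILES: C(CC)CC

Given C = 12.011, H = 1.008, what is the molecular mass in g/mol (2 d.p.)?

72.15

Molecular formula: C5H12.
M = 5×12.011 + 12×1.008 = 72.15 g/mol.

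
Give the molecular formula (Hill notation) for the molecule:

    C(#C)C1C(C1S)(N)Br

Heavy atoms from the SMILES: 1 Br, 5 C, 1 N, 1 S.
Implicit hydrogens by atom environment:
  3 × C: 1 H each → 3
  2 × C: no H
  1 × Br: no H
  1 × N: 2 H
  1 × S: 1 H
  Total hydrogens = 6.
Molecular formula: C5H6BrNS

C5H6BrNS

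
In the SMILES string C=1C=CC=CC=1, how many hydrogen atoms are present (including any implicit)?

Hydrogens are implicit in SMILES; fill each atom to its normal valence:
  6 × C (aromatic): 1 H each → 6
  Total hydrogens = 6.

6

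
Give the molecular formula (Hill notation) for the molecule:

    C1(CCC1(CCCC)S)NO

C8H17NOS

Heavy atoms from the SMILES: 8 C, 1 N, 1 O, 1 S.
Implicit hydrogens by atom environment:
  5 × C: 2 H each → 10
  1 × C: 3 H
  1 × C: 1 H
  1 × C: no H
  1 × N: 1 H
  1 × O: 1 H
  1 × S: 1 H
  Total hydrogens = 17.
Molecular formula: C8H17NOS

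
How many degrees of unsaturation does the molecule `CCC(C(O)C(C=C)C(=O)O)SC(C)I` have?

Molecular formula from the SMILES: C10H17IO3S.
DoU = (2C + 2 + N − H − X)/2 = (2·10 + 2 + 0 − 17 − 1)/2 = 4/2 = 2.
(Structurally: 0 ring(s) + 2 π bond(s) = 2.)

2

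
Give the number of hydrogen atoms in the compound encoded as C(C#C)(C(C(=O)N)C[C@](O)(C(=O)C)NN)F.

Hydrogens are implicit in SMILES; fill each atom to its normal valence:
  4 × C: no H
  3 × C: 1 H each → 3
  2 × N: 2 H each → 4
  2 × O: no H
  1 × C: 3 H
  1 × C: 2 H
  1 × F: no H
  1 × N: 1 H
  1 × O: 1 H
  Total hydrogens = 14.

14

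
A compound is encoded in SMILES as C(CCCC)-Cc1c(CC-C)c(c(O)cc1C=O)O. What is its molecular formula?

C16H24O3

Heavy atoms from the SMILES: 16 C, 3 O.
Implicit hydrogens by atom environment:
  7 × C: 2 H each → 14
  5 × C (aromatic): no H
  2 × C: 3 H each → 6
  2 × O: 1 H each → 2
  1 × C (aromatic): 1 H
  1 × C: 1 H
  1 × O: no H
  Total hydrogens = 24.
Molecular formula: C16H24O3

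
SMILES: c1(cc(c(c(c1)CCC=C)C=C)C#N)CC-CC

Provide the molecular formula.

C17H21N

Heavy atoms from the SMILES: 17 C, 1 N.
Implicit hydrogens by atom environment:
  7 × C: 2 H each → 14
  4 × C (aromatic): no H
  2 × C (aromatic): 1 H each → 2
  2 × C: 1 H each → 2
  1 × C: 3 H
  1 × C: no H
  1 × N: no H
  Total hydrogens = 21.
Molecular formula: C17H21N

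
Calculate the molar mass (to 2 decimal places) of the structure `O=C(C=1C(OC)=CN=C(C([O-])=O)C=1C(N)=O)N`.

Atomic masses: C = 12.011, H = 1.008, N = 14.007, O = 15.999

238.18

Molecular formula: C9H8N3O5-.
M = 9×12.011 + 8×1.008 + 3×14.007 + 5×15.999 = 238.18 g/mol.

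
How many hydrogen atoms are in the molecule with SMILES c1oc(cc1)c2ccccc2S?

8

Hydrogens are implicit in SMILES; fill each atom to its normal valence:
  7 × C (aromatic): 1 H each → 7
  3 × C (aromatic): no H
  1 × O (aromatic): no H
  1 × S: 1 H
  Total hydrogens = 8.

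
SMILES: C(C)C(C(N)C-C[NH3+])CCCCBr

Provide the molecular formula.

Heavy atoms from the SMILES: 1 Br, 10 C, 2 N.
Implicit hydrogens by atom environment:
  7 × C: 2 H each → 14
  2 × C: 1 H each → 2
  1 × Br: no H
  1 × C: 3 H
  1 × N (charge +1): 3 H
  1 × N: 2 H
  Total hydrogens = 24.
Net charge +1.
Molecular formula: C10H24BrN2+

C10H24BrN2+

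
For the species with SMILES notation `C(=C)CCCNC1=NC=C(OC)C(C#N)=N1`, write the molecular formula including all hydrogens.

Heavy atoms from the SMILES: 11 C, 4 N, 1 O.
Implicit hydrogens by atom environment:
  4 × C: 2 H each → 8
  3 × C (aromatic): no H
  2 × N (aromatic): no H
  1 × C: 3 H
  1 × C (aromatic): 1 H
  1 × C: 1 H
  1 × C: no H
  1 × N: 1 H
  1 × N: no H
  1 × O: no H
  Total hydrogens = 14.
Molecular formula: C11H14N4O

C11H14N4O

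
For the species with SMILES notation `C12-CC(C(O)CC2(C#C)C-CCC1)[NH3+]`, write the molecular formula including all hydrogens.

Heavy atoms from the SMILES: 12 C, 1 N, 1 O.
Implicit hydrogens by atom environment:
  6 × C: 2 H each → 12
  4 × C: 1 H each → 4
  2 × C: no H
  1 × N (charge +1): 3 H
  1 × O: 1 H
  Total hydrogens = 20.
Net charge +1.
Molecular formula: C12H20NO+

C12H20NO+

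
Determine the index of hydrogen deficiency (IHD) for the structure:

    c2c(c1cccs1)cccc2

7

Molecular formula from the SMILES: C10H8S.
DoU = (2C + 2 + N − H − X)/2 = (2·10 + 2 + 0 − 8 − 0)/2 = 14/2 = 7.
(Structurally: 2 ring(s) + 5 π bond(s) = 7.)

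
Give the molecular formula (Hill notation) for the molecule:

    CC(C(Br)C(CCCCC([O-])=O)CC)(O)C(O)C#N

C13H21BrNO4-

Heavy atoms from the SMILES: 1 Br, 13 C, 1 N, 4 O.
Implicit hydrogens by atom environment:
  5 × C: 2 H each → 10
  3 × C: 1 H each → 3
  3 × C: no H
  2 × C: 3 H each → 6
  2 × O: 1 H each → 2
  1 × Br: no H
  1 × N: no H
  1 × O: no H
  1 × O (charge -1): no H
  Total hydrogens = 21.
Net charge -1.
Molecular formula: C13H21BrNO4-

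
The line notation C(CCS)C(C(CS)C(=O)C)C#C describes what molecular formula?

Heavy atoms from the SMILES: 10 C, 1 O, 2 S.
Implicit hydrogens by atom environment:
  4 × C: 2 H each → 8
  3 × C: 1 H each → 3
  2 × C: no H
  2 × S: 1 H each → 2
  1 × C: 3 H
  1 × O: no H
  Total hydrogens = 16.
Molecular formula: C10H16OS2

C10H16OS2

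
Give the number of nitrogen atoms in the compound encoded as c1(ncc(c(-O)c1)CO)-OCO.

The symbol for nitrogen appears 1 time in the SMILES.

1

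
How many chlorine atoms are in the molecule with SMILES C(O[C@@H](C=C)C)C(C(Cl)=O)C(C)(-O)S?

1

The symbol for chlorine appears 1 time in the SMILES.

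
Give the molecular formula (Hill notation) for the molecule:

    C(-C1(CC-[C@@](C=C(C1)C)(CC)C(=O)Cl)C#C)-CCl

Heavy atoms from the SMILES: 15 C, 2 Cl, 1 O.
Implicit hydrogens by atom environment:
  6 × C: 2 H each → 12
  5 × C: no H
  2 × C: 3 H each → 6
  2 × C: 1 H each → 2
  2 × Cl: no H
  1 × O: no H
  Total hydrogens = 20.
Molecular formula: C15H20Cl2O

C15H20Cl2O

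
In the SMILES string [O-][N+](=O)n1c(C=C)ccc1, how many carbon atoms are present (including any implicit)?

The symbol for carbon appears 6 times in the SMILES. Lowercase c denotes aromatic carbon and counts toward C.

6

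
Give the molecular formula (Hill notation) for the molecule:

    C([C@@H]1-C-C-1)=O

Heavy atoms from the SMILES: 4 C, 1 O.
Implicit hydrogens by atom environment:
  2 × C: 2 H each → 4
  2 × C: 1 H each → 2
  1 × O: no H
  Total hydrogens = 6.
Molecular formula: C4H6O

C4H6O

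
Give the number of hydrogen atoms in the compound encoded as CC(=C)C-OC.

10

Hydrogens are implicit in SMILES; fill each atom to its normal valence:
  2 × C: 3 H each → 6
  2 × C: 2 H each → 4
  1 × C: no H
  1 × O: no H
  Total hydrogens = 10.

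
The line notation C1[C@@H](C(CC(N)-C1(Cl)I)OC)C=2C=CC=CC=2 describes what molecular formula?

C13H17ClINO

Heavy atoms from the SMILES: 13 C, 1 Cl, 1 I, 1 N, 1 O.
Implicit hydrogens by atom environment:
  5 × C (aromatic): 1 H each → 5
  3 × C: 1 H each → 3
  2 × C: 2 H each → 4
  1 × C: 3 H
  1 × C: no H
  1 × C (aromatic): no H
  1 × Cl: no H
  1 × I: no H
  1 × N: 2 H
  1 × O: no H
  Total hydrogens = 17.
Molecular formula: C13H17ClINO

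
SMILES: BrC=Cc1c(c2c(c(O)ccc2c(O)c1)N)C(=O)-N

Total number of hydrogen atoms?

11

Hydrogens are implicit in SMILES; fill each atom to its normal valence:
  7 × C (aromatic): no H
  3 × C (aromatic): 1 H each → 3
  2 × C: 1 H each → 2
  2 × N: 2 H each → 4
  2 × O: 1 H each → 2
  1 × Br: no H
  1 × C: no H
  1 × O: no H
  Total hydrogens = 11.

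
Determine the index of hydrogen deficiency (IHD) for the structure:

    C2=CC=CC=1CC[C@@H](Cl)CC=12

Molecular formula from the SMILES: C10H11Cl.
DoU = (2C + 2 + N − H − X)/2 = (2·10 + 2 + 0 − 11 − 1)/2 = 10/2 = 5.
(Structurally: 2 ring(s) + 3 π bond(s) = 5.)

5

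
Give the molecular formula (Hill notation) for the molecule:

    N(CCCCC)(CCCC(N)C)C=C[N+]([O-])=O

C12H25N3O2

Heavy atoms from the SMILES: 12 C, 3 N, 2 O.
Implicit hydrogens by atom environment:
  7 × C: 2 H each → 14
  3 × C: 1 H each → 3
  2 × C: 3 H each → 6
  1 × N: 2 H
  1 × N: no H
  1 × N (charge +1): no H
  1 × O: no H
  1 × O (charge -1): no H
  Total hydrogens = 25.
Molecular formula: C12H25N3O2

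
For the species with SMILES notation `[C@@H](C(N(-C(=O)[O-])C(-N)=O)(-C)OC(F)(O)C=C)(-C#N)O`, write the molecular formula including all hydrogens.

C9H11FN3O6-

Heavy atoms from the SMILES: 9 C, 1 F, 3 N, 6 O.
Implicit hydrogens by atom environment:
  5 × C: no H
  3 × O: no H
  2 × C: 1 H each → 2
  2 × N: no H
  2 × O: 1 H each → 2
  1 × C: 3 H
  1 × C: 2 H
  1 × F: no H
  1 × N: 2 H
  1 × O (charge -1): no H
  Total hydrogens = 11.
Net charge -1.
Molecular formula: C9H11FN3O6-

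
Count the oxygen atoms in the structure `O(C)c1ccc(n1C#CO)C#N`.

2

The symbol for oxygen appears 2 times in the SMILES.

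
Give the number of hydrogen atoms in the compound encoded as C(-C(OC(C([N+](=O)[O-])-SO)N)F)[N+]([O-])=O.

Hydrogens are implicit in SMILES; fill each atom to its normal valence:
  3 × C: 1 H each → 3
  3 × O: no H
  2 × N (charge +1): no H
  2 × O (charge -1): no H
  1 × C: 2 H
  1 × F: no H
  1 × N: 2 H
  1 × O: 1 H
  1 × S: no H
  Total hydrogens = 8.

8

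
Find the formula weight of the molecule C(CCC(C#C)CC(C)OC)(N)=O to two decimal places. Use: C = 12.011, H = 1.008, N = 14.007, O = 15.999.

Molecular formula: C10H17NO2.
M = 10×12.011 + 17×1.008 + 1×14.007 + 2×15.999 = 183.25 g/mol.

183.25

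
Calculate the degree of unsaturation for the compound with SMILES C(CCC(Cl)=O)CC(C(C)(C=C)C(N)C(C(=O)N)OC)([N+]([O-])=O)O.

4

Molecular formula from the SMILES: C14H24ClN3O6.
DoU = (2C + 2 + N − H − X)/2 = (2·14 + 2 + 3 − 24 − 1)/2 = 8/2 = 4.
(Structurally: 0 ring(s) + 4 π bond(s) = 4.)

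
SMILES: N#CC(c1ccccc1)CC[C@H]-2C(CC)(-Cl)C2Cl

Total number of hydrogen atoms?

17

Hydrogens are implicit in SMILES; fill each atom to its normal valence:
  5 × C (aromatic): 1 H each → 5
  3 × C: 2 H each → 6
  3 × C: 1 H each → 3
  2 × C: no H
  2 × Cl: no H
  1 × C: 3 H
  1 × C (aromatic): no H
  1 × N: no H
  Total hydrogens = 17.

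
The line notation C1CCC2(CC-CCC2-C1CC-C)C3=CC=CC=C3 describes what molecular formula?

C19H28

Heavy atoms from the SMILES: 19 C.
Implicit hydrogens by atom environment:
  9 × C: 2 H each → 18
  5 × C (aromatic): 1 H each → 5
  2 × C: 1 H each → 2
  1 × C: 3 H
  1 × C: no H
  1 × C (aromatic): no H
  Total hydrogens = 28.
Molecular formula: C19H28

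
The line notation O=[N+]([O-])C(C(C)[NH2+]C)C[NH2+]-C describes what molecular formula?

Heavy atoms from the SMILES: 6 C, 3 N, 2 O.
Implicit hydrogens by atom environment:
  3 × C: 3 H each → 9
  2 × C: 1 H each → 2
  2 × N (charge +1): 2 H each → 4
  1 × C: 2 H
  1 × N (charge +1): no H
  1 × O: no H
  1 × O (charge -1): no H
  Total hydrogens = 17.
Net charge +2.
Molecular formula: [C6H17N3O2]2+

[C6H17N3O2]2+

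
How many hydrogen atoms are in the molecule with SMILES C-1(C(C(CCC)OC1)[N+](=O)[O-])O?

Hydrogens are implicit in SMILES; fill each atom to its normal valence:
  3 × C: 2 H each → 6
  3 × C: 1 H each → 3
  2 × O: no H
  1 × C: 3 H
  1 × N (charge +1): no H
  1 × O: 1 H
  1 × O (charge -1): no H
  Total hydrogens = 13.

13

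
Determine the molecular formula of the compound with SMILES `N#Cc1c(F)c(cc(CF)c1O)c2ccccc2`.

C14H9F2NO

Heavy atoms from the SMILES: 14 C, 2 F, 1 N, 1 O.
Implicit hydrogens by atom environment:
  6 × C (aromatic): 1 H each → 6
  6 × C (aromatic): no H
  2 × F: no H
  1 × C: 2 H
  1 × C: no H
  1 × N: no H
  1 × O: 1 H
  Total hydrogens = 9.
Molecular formula: C14H9F2NO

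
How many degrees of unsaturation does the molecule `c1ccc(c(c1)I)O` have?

Molecular formula from the SMILES: C6H5IO.
DoU = (2C + 2 + N − H − X)/2 = (2·6 + 2 + 0 − 5 − 1)/2 = 8/2 = 4.
(Structurally: 1 ring(s) + 3 π bond(s) = 4.)

4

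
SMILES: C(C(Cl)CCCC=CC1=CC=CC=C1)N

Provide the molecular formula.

Heavy atoms from the SMILES: 13 C, 1 Cl, 1 N.
Implicit hydrogens by atom environment:
  5 × C (aromatic): 1 H each → 5
  4 × C: 2 H each → 8
  3 × C: 1 H each → 3
  1 × C (aromatic): no H
  1 × Cl: no H
  1 × N: 2 H
  Total hydrogens = 18.
Molecular formula: C13H18ClN

C13H18ClN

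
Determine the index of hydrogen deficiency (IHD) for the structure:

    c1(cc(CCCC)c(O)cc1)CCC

4

Molecular formula from the SMILES: C13H20O.
DoU = (2C + 2 + N − H − X)/2 = (2·13 + 2 + 0 − 20 − 0)/2 = 8/2 = 4.
(Structurally: 1 ring(s) + 3 π bond(s) = 4.)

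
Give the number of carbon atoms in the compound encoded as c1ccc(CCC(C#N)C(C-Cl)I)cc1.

12

The symbol for carbon appears 12 times in the SMILES. Lowercase c denotes aromatic carbon and counts toward C.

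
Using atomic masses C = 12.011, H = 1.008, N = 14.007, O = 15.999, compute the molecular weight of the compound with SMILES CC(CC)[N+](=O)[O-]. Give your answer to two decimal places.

103.12

Molecular formula: C4H9NO2.
M = 4×12.011 + 9×1.008 + 1×14.007 + 2×15.999 = 103.12 g/mol.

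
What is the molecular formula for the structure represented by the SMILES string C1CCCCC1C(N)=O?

C7H13NO

Heavy atoms from the SMILES: 7 C, 1 N, 1 O.
Implicit hydrogens by atom environment:
  5 × C: 2 H each → 10
  1 × C: 1 H
  1 × C: no H
  1 × N: 2 H
  1 × O: no H
  Total hydrogens = 13.
Molecular formula: C7H13NO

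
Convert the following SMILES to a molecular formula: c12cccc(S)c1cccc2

Heavy atoms from the SMILES: 10 C, 1 S.
Implicit hydrogens by atom environment:
  7 × C (aromatic): 1 H each → 7
  3 × C (aromatic): no H
  1 × S: 1 H
  Total hydrogens = 8.
Molecular formula: C10H8S

C10H8S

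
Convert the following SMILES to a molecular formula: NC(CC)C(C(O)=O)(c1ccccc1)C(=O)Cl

Heavy atoms from the SMILES: 12 C, 1 Cl, 1 N, 3 O.
Implicit hydrogens by atom environment:
  5 × C (aromatic): 1 H each → 5
  3 × C: no H
  2 × O: no H
  1 × C: 3 H
  1 × C: 2 H
  1 × C: 1 H
  1 × C (aromatic): no H
  1 × Cl: no H
  1 × N: 2 H
  1 × O: 1 H
  Total hydrogens = 14.
Molecular formula: C12H14ClNO3

C12H14ClNO3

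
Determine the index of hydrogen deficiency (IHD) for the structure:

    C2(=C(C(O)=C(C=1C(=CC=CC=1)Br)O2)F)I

Molecular formula from the SMILES: C10H5BrFIO2.
DoU = (2C + 2 + N − H − X)/2 = (2·10 + 2 + 0 − 5 − 3)/2 = 14/2 = 7.
(Structurally: 2 ring(s) + 5 π bond(s) = 7.)

7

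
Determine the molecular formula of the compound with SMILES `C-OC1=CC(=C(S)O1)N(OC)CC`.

Heavy atoms from the SMILES: 8 C, 1 N, 3 O, 1 S.
Implicit hydrogens by atom environment:
  3 × C: 3 H each → 9
  3 × C (aromatic): no H
  2 × O: no H
  1 × C: 2 H
  1 × C (aromatic): 1 H
  1 × N: no H
  1 × O (aromatic): no H
  1 × S: 1 H
  Total hydrogens = 13.
Molecular formula: C8H13NO3S

C8H13NO3S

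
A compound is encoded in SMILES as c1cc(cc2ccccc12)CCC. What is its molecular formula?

Heavy atoms from the SMILES: 13 C.
Implicit hydrogens by atom environment:
  7 × C (aromatic): 1 H each → 7
  3 × C (aromatic): no H
  2 × C: 2 H each → 4
  1 × C: 3 H
  Total hydrogens = 14.
Molecular formula: C13H14

C13H14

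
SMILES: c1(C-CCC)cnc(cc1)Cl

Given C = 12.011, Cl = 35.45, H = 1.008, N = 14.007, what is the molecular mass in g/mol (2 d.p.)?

169.65

Molecular formula: C9H12ClN.
M = 9×12.011 + 1×35.45 + 12×1.008 + 1×14.007 = 169.65 g/mol.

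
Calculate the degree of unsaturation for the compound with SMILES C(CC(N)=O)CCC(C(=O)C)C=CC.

Molecular formula from the SMILES: C11H19NO2.
DoU = (2C + 2 + N − H − X)/2 = (2·11 + 2 + 1 − 19 − 0)/2 = 6/2 = 3.
(Structurally: 0 ring(s) + 3 π bond(s) = 3.)

3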